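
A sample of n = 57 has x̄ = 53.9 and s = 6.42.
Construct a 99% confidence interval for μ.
(51.63, 56.17)

t-interval (σ unknown):
df = n - 1 = 56
t* = 2.667 for 99% confidence

Margin of error = t* · s/√n = 2.667 · 6.42/√57 = 2.27

CI: (51.63, 56.17)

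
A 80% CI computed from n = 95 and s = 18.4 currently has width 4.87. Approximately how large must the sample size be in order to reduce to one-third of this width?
n ≈ 855

CI width ∝ 1/√n
To reduce width by factor 3, need √n to grow by 3 → need 3² = 9 times as many samples.

Current: n = 95, width = 4.87
New: n = 855, width ≈ 1.61

Width reduced by factor of 4.87/1.61 = 3.02.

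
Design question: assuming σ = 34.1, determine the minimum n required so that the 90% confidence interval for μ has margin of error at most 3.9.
n ≥ 207

For margin E ≤ 3.9:
n ≥ (z* · σ / E)²
n ≥ (1.645 · 34.1 / 3.9)²
n ≥ 206.88

Minimum n = 207 (rounding up)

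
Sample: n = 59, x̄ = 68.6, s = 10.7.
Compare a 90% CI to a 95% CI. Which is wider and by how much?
95% CI is wider by 0.92

df = 58
90% CI: t* = 1.672, (66.27, 70.93), width = 2 · t* · s/√n = 4.66
95% CI: t* = 2.002, (65.81, 71.39), width = 2 · t* · s/√n = 5.58

The 95% CI is wider by 5.58 - 4.66 = 0.92.
Higher confidence requires a wider interval.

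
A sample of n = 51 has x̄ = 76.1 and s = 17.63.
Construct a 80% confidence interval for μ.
(72.89, 79.31)

t-interval (σ unknown):
df = n - 1 = 50
t* = 1.299 for 80% confidence

Margin of error = t* · s/√n = 1.299 · 17.63/√51 = 3.21

CI: (72.89, 79.31)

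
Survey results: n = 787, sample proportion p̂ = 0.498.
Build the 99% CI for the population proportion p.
(0.452, 0.544)

Proportion CI:
SE = √(p̂(1-p̂)/n) = √(0.498 · 0.502 / 787) = 0.01782

z* = 2.576
Margin = z* · SE = 2.576 · 0.01782 = 0.0459

CI: 0.498 ± 0.0459 = (0.452, 0.544)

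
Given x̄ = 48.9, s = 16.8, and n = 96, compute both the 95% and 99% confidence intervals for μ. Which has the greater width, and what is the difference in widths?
99% CI is wider by 2.21

df = 95
95% CI: t* = 1.985, (45.50, 52.30), width = 2 · t* · s/√n = 6.81
99% CI: t* = 2.629, (44.39, 53.41), width = 2 · t* · s/√n = 9.02

The 99% CI is wider by 9.02 - 6.81 = 2.21.
Higher confidence requires a wider interval.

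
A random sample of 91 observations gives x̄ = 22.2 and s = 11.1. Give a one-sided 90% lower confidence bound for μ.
μ ≥ 20.70

Lower bound (one-sided):
t* = 1.291 (one-sided for 90%)
Lower bound = x̄ - t* · s/√n = 22.2 - 1.291 · 11.1/√91 = 20.70

We are 90% confident that μ ≥ 20.70.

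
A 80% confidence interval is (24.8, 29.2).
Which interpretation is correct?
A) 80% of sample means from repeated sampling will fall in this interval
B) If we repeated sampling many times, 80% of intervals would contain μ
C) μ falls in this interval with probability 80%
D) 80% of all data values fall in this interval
B

A) Wrong — coverage applies to intervals containing μ, not to future x̄ values.
B) Correct — this is the frequentist long-run coverage interpretation.
C) Wrong — μ is fixed; the randomness lives in the interval, not in μ.
D) Wrong — a CI is about the parameter μ, not individual data values.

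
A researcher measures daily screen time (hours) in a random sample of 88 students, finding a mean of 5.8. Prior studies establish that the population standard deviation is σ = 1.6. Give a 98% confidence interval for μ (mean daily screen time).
(5.40, 6.20)

z-interval (σ known):
z* = 2.326 for 98% confidence

Margin of error = z* · σ/√n = 2.326 · 1.6/√88 = 0.40

CI: (5.8 - 0.40, 5.8 + 0.40) = (5.40, 6.20)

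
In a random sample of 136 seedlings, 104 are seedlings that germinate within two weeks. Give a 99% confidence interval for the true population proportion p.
(0.671, 0.858)

Proportion CI:
p̂ = 104/136 = 0.76471
SE = √(p̂(1-p̂)/n) = √(0.76471 · 0.23529 / 136) = 0.03637

z* = 2.576
Margin = z* · SE = 2.576 · 0.03637 = 0.0937

CI: 0.76471 ± 0.0937 = (0.671, 0.858)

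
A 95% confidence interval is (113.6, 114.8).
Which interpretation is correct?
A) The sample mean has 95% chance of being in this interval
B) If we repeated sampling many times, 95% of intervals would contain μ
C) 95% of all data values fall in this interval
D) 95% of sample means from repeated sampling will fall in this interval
B

A) Wrong — x̄ is observed and sits in the interval by construction.
B) Correct — this is the frequentist long-run coverage interpretation.
C) Wrong — a CI is about the parameter μ, not individual data values.
D) Wrong — coverage applies to intervals containing μ, not to future x̄ values.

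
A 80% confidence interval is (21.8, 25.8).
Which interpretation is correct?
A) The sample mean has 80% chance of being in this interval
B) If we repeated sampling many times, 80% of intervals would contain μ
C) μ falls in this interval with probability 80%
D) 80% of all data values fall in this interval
B

A) Wrong — x̄ is observed and sits in the interval by construction.
B) Correct — this is the frequentist long-run coverage interpretation.
C) Wrong — μ is fixed; the randomness lives in the interval, not in μ.
D) Wrong — a CI is about the parameter μ, not individual data values.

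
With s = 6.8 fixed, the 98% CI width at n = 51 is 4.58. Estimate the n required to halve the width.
n ≈ 204

CI width ∝ 1/√n
To reduce width by factor 2, need √n to grow by 2 → need 2² = 4 times as many samples.

Current: n = 51, width = 4.58
New: n = 204, width ≈ 2.23

Width reduced by factor of 4.58/2.23 = 2.05.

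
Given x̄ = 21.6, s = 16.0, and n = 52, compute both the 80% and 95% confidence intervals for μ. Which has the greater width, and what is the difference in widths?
95% CI is wider by 3.15

df = 51
80% CI: t* = 1.298, (18.72, 24.48), width = 2 · t* · s/√n = 5.76
95% CI: t* = 2.008, (17.14, 26.06), width = 2 · t* · s/√n = 8.91

The 95% CI is wider by 8.91 - 5.76 = 3.15.
Higher confidence requires a wider interval.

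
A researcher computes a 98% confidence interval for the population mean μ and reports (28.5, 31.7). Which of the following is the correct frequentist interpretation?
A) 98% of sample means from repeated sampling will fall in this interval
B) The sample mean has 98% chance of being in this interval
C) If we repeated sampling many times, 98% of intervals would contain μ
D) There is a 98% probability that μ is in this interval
C

A) Wrong — coverage applies to intervals containing μ, not to future x̄ values.
B) Wrong — x̄ is observed and sits in the interval by construction.
C) Correct — this is the frequentist long-run coverage interpretation.
D) Wrong — μ is fixed; the randomness lives in the interval, not in μ.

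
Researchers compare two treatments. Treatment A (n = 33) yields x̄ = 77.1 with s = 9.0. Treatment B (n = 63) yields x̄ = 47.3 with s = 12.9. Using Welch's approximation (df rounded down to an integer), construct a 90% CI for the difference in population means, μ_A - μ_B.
(26.05, 33.55)

Difference: x̄₁ - x̄₂ = 29.80
SE = √(s₁²/n₁ + s₂²/n₂) = √(9.0²/33 + 12.9²/63) = 2.2574
df = 86.33 → 86 (Welch–Satterthwaite, rounded down)
t* = 1.663

CI: 29.80 ± 1.663 · 2.2574 = 29.80 ± 3.75 = (26.05, 33.55)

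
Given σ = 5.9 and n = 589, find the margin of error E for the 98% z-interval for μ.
Margin of error = 0.57

Margin of error = z* · σ/√n
= 2.326 · 5.9/√589
= 2.326 · 5.9/24.2693
= 0.57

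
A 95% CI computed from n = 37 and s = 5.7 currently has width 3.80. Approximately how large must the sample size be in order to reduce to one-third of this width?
n ≈ 333

CI width ∝ 1/√n
To reduce width by factor 3, need √n to grow by 3 → need 3² = 9 times as many samples.

Current: n = 37, width = 3.80
New: n = 333, width ≈ 1.23

Width reduced by factor of 3.80/1.23 = 3.09.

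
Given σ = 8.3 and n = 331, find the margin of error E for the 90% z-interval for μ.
Margin of error = 0.75

Margin of error = z* · σ/√n
= 1.645 · 8.3/√331
= 1.645 · 8.3/18.1934
= 0.75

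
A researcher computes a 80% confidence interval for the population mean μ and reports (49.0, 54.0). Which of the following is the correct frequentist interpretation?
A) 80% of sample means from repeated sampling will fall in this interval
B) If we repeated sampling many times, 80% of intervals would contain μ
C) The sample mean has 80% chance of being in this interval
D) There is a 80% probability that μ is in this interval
B

A) Wrong — coverage applies to intervals containing μ, not to future x̄ values.
B) Correct — this is the frequentist long-run coverage interpretation.
C) Wrong — x̄ is observed and sits in the interval by construction.
D) Wrong — μ is fixed; the randomness lives in the interval, not in μ.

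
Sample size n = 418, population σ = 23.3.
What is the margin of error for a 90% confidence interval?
Margin of error = 1.87

Margin of error = z* · σ/√n
= 1.645 · 23.3/√418
= 1.645 · 23.3/20.4450
= 1.87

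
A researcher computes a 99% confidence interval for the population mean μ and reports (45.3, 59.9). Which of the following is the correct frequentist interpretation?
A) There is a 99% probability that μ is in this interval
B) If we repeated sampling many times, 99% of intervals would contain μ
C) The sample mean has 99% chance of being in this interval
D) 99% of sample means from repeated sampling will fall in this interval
B

A) Wrong — μ is fixed; the randomness lives in the interval, not in μ.
B) Correct — this is the frequentist long-run coverage interpretation.
C) Wrong — x̄ is observed and sits in the interval by construction.
D) Wrong — coverage applies to intervals containing μ, not to future x̄ values.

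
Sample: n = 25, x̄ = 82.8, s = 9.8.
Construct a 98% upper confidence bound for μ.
μ ≤ 87.06

Upper bound (one-sided):
t* = 2.172 (one-sided for 98%)
Upper bound = x̄ + t* · s/√n = 82.8 + 2.172 · 9.8/√25 = 87.06

We are 98% confident that μ ≤ 87.06.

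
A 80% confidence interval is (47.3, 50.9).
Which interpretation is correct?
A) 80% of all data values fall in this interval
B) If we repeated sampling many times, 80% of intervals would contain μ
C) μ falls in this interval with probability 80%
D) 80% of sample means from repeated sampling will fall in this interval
B

A) Wrong — a CI is about the parameter μ, not individual data values.
B) Correct — this is the frequentist long-run coverage interpretation.
C) Wrong — μ is fixed; the randomness lives in the interval, not in μ.
D) Wrong — coverage applies to intervals containing μ, not to future x̄ values.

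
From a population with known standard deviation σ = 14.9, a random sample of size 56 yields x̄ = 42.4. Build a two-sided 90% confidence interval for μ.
(39.12, 45.68)

z-interval (σ known):
z* = 1.645 for 90% confidence

Margin of error = z* · σ/√n = 1.645 · 14.9/√56 = 3.28

CI: (42.4 - 3.28, 42.4 + 3.28) = (39.12, 45.68)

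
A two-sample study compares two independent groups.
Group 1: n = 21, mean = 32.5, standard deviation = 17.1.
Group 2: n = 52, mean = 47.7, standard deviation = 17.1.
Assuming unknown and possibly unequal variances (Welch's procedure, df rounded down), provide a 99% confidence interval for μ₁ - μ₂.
(-27.20, -3.20)

Difference: x̄₁ - x̄₂ = -15.20
SE = √(s₁²/n₁ + s₂²/n₂) = √(17.1²/21 + 17.1²/52) = 4.4213
df = 37.05 → 37 (Welch–Satterthwaite, rounded down)
t* = 2.715

CI: -15.20 ± 2.715 · 4.4213 = -15.20 ± 12.00 = (-27.20, -3.20)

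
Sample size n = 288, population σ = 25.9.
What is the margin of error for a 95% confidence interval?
Margin of error = 2.99

Margin of error = z* · σ/√n
= 1.960 · 25.9/√288
= 1.960 · 25.9/16.9706
= 2.99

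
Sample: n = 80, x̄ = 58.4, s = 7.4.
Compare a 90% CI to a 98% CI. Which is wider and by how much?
98% CI is wider by 1.18

df = 79
90% CI: t* = 1.664, (57.02, 59.78), width = 2 · t* · s/√n = 2.75
98% CI: t* = 2.374, (56.44, 60.36), width = 2 · t* · s/√n = 3.93

The 98% CI is wider by 3.93 - 2.75 = 1.18.
Higher confidence requires a wider interval.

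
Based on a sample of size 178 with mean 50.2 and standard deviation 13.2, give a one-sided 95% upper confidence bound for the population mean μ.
μ ≤ 51.84

Upper bound (one-sided):
t* = 1.654 (one-sided for 95%)
Upper bound = x̄ + t* · s/√n = 50.2 + 1.654 · 13.2/√178 = 51.84

We are 95% confident that μ ≤ 51.84.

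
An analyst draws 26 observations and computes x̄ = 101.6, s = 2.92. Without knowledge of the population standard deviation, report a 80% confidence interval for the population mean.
(100.85, 102.35)

t-interval (σ unknown):
df = n - 1 = 25
t* = 1.316 for 80% confidence

Margin of error = t* · s/√n = 1.316 · 2.92/√26 = 0.75

CI: (100.85, 102.35)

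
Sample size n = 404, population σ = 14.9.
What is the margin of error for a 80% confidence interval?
Margin of error = 0.95

Margin of error = z* · σ/√n
= 1.282 · 14.9/√404
= 1.282 · 14.9/20.0998
= 0.95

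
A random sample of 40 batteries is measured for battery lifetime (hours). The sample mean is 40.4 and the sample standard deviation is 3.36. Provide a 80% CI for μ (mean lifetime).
(39.71, 41.09)

t-interval (σ unknown):
df = n - 1 = 39
t* = 1.304 for 80% confidence

Margin of error = t* · s/√n = 1.304 · 3.36/√40 = 0.69

CI: (39.71, 41.09)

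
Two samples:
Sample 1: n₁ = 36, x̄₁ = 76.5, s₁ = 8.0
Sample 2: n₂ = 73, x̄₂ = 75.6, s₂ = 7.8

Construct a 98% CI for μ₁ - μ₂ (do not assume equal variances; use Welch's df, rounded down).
(-2.95, 4.75)

Difference: x̄₁ - x̄₂ = 0.90
SE = √(s₁²/n₁ + s₂²/n₂) = √(8.0²/36 + 7.8²/73) = 1.6159
df = 68.22 → 68 (Welch–Satterthwaite, rounded down)
t* = 2.382

CI: 0.90 ± 2.382 · 1.6159 = 0.90 ± 3.85 = (-2.95, 4.75)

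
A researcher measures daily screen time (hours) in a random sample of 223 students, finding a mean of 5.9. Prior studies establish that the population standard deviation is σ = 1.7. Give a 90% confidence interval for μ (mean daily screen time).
(5.71, 6.09)

z-interval (σ known):
z* = 1.645 for 90% confidence

Margin of error = z* · σ/√n = 1.645 · 1.7/√223 = 0.19

CI: (5.9 - 0.19, 5.9 + 0.19) = (5.71, 6.09)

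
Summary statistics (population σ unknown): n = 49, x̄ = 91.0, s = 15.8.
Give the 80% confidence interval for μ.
(88.07, 93.93)

t-interval (σ unknown):
df = n - 1 = 48
t* = 1.299 for 80% confidence

Margin of error = t* · s/√n = 1.299 · 15.8/√49 = 2.93

CI: (88.07, 93.93)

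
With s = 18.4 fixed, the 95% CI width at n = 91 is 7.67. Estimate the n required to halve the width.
n ≈ 364

CI width ∝ 1/√n
To reduce width by factor 2, need √n to grow by 2 → need 2² = 4 times as many samples.

Current: n = 91, width = 7.67
New: n = 364, width ≈ 3.79

Width reduced by factor of 7.67/3.79 = 2.02.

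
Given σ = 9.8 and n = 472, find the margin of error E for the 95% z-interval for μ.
Margin of error = 0.88

Margin of error = z* · σ/√n
= 1.960 · 9.8/√472
= 1.960 · 9.8/21.7256
= 0.88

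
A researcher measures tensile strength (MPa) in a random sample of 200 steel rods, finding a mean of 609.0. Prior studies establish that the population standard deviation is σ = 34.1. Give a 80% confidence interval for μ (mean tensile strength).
(605.91, 612.09)

z-interval (σ known):
z* = 1.282 for 80% confidence

Margin of error = z* · σ/√n = 1.282 · 34.1/√200 = 3.09

CI: (609.0 - 3.09, 609.0 + 3.09) = (605.91, 612.09)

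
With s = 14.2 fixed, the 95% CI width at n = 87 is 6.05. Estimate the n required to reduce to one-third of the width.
n ≈ 783

CI width ∝ 1/√n
To reduce width by factor 3, need √n to grow by 3 → need 3² = 9 times as many samples.

Current: n = 87, width = 6.05
New: n = 783, width ≈ 1.99

Width reduced by factor of 6.05/1.99 = 3.04.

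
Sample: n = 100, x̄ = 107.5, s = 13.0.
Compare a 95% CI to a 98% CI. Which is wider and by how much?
98% CI is wider by 0.99

df = 99
95% CI: t* = 1.984, (104.92, 110.08), width = 2 · t* · s/√n = 5.16
98% CI: t* = 2.365, (104.43, 110.57), width = 2 · t* · s/√n = 6.15

The 98% CI is wider by 6.15 - 5.16 = 0.99.
Higher confidence requires a wider interval.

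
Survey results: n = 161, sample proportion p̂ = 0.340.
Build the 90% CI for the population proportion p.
(0.279, 0.401)

Proportion CI:
SE = √(p̂(1-p̂)/n) = √(0.340 · 0.660 / 161) = 0.03733

z* = 1.645
Margin = z* · SE = 1.645 · 0.03733 = 0.0614

CI: 0.340 ± 0.0614 = (0.279, 0.401)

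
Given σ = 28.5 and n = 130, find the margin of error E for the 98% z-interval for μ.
Margin of error = 5.81

Margin of error = z* · σ/√n
= 2.326 · 28.5/√130
= 2.326 · 28.5/11.4018
= 5.81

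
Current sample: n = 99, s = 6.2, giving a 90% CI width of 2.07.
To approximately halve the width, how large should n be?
n ≈ 396

CI width ∝ 1/√n
To reduce width by factor 2, need √n to grow by 2 → need 2² = 4 times as many samples.

Current: n = 99, width = 2.07
New: n = 396, width ≈ 1.03

Width reduced by factor of 2.07/1.03 = 2.01.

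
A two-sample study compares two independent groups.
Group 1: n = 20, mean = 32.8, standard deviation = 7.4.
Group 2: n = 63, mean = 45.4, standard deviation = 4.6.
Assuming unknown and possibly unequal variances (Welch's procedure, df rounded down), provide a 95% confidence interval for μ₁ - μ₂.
(-16.23, -8.97)

Difference: x̄₁ - x̄₂ = -12.60
SE = √(s₁²/n₁ + s₂²/n₂) = √(7.4²/20 + 4.6²/63) = 1.7532
df = 23.84 → 23 (Welch–Satterthwaite, rounded down)
t* = 2.069

CI: -12.60 ± 2.069 · 1.7532 = -12.60 ± 3.63 = (-16.23, -8.97)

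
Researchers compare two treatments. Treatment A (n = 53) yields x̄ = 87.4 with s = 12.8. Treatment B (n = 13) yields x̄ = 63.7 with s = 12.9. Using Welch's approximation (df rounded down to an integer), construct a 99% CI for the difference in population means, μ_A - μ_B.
(12.23, 35.17)

Difference: x̄₁ - x̄₂ = 23.70
SE = √(s₁²/n₁ + s₂²/n₂) = √(12.8²/53 + 12.9²/13) = 3.9865
df = 18.25 → 18 (Welch–Satterthwaite, rounded down)
t* = 2.878

CI: 23.70 ± 2.878 · 3.9865 = 23.70 ± 11.47 = (12.23, 35.17)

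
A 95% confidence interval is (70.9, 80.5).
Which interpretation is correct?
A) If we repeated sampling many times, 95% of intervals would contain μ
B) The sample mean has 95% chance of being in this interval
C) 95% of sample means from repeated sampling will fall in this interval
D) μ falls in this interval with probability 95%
A

A) Correct — this is the frequentist long-run coverage interpretation.
B) Wrong — x̄ is observed and sits in the interval by construction.
C) Wrong — coverage applies to intervals containing μ, not to future x̄ values.
D) Wrong — μ is fixed; the randomness lives in the interval, not in μ.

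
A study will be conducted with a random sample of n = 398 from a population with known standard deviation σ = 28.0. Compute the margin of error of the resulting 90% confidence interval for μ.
Margin of error = 2.31

Margin of error = z* · σ/√n
= 1.645 · 28.0/√398
= 1.645 · 28.0/19.9499
= 2.31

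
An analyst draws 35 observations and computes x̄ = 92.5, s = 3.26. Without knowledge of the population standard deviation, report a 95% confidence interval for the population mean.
(91.38, 93.62)

t-interval (σ unknown):
df = n - 1 = 34
t* = 2.032 for 95% confidence

Margin of error = t* · s/√n = 2.032 · 3.26/√35 = 1.12

CI: (91.38, 93.62)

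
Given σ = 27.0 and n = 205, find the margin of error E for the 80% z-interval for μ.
Margin of error = 2.42

Margin of error = z* · σ/√n
= 1.282 · 27.0/√205
= 1.282 · 27.0/14.3178
= 2.42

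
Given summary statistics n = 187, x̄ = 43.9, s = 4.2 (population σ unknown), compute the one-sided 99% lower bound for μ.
μ ≥ 43.18

Lower bound (one-sided):
t* = 2.347 (one-sided for 99%)
Lower bound = x̄ - t* · s/√n = 43.9 - 2.347 · 4.2/√187 = 43.18

We are 99% confident that μ ≥ 43.18.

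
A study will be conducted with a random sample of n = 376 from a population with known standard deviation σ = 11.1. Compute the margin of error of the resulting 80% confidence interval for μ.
Margin of error = 0.73

Margin of error = z* · σ/√n
= 1.282 · 11.1/√376
= 1.282 · 11.1/19.3907
= 0.73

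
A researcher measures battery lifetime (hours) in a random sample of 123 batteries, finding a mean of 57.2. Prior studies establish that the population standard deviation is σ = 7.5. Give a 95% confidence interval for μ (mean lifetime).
(55.87, 58.53)

z-interval (σ known):
z* = 1.960 for 95% confidence

Margin of error = z* · σ/√n = 1.960 · 7.5/√123 = 1.33

CI: (57.2 - 1.33, 57.2 + 1.33) = (55.87, 58.53)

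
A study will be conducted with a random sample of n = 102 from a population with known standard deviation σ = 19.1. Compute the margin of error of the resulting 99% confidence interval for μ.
Margin of error = 4.87

Margin of error = z* · σ/√n
= 2.576 · 19.1/√102
= 2.576 · 19.1/10.0995
= 4.87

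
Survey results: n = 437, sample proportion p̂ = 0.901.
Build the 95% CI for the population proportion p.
(0.873, 0.929)

Proportion CI:
SE = √(p̂(1-p̂)/n) = √(0.901 · 0.099 / 437) = 0.01429

z* = 1.960
Margin = z* · SE = 1.960 · 0.01429 = 0.0280

CI: 0.901 ± 0.0280 = (0.873, 0.929)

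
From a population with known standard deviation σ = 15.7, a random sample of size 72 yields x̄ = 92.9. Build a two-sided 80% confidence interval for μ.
(90.53, 95.27)

z-interval (σ known):
z* = 1.282 for 80% confidence

Margin of error = z* · σ/√n = 1.282 · 15.7/√72 = 2.37

CI: (92.9 - 2.37, 92.9 + 2.37) = (90.53, 95.27)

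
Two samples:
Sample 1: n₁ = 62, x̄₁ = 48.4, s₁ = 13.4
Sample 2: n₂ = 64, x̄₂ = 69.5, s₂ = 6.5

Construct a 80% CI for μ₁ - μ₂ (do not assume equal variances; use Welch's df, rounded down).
(-23.53, -18.67)

Difference: x̄₁ - x̄₂ = -21.10
SE = √(s₁²/n₁ + s₂²/n₂) = √(13.4²/62 + 6.5²/64) = 1.8858
df = 87.57 → 87 (Welch–Satterthwaite, rounded down)
t* = 1.291

CI: -21.10 ± 1.291 · 1.8858 = -21.10 ± 2.43 = (-23.53, -18.67)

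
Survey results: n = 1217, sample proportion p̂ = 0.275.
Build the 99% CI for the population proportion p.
(0.242, 0.308)

Proportion CI:
SE = √(p̂(1-p̂)/n) = √(0.275 · 0.725 / 1217) = 0.01280

z* = 2.576
Margin = z* · SE = 2.576 · 0.01280 = 0.0330

CI: 0.275 ± 0.0330 = (0.242, 0.308)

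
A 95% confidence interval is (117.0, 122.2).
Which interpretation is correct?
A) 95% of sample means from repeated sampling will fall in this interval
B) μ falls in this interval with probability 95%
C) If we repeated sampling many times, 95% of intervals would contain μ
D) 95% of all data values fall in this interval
C

A) Wrong — coverage applies to intervals containing μ, not to future x̄ values.
B) Wrong — μ is fixed; the randomness lives in the interval, not in μ.
C) Correct — this is the frequentist long-run coverage interpretation.
D) Wrong — a CI is about the parameter μ, not individual data values.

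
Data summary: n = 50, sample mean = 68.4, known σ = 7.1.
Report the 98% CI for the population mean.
(66.06, 70.74)

z-interval (σ known):
z* = 2.326 for 98% confidence

Margin of error = z* · σ/√n = 2.326 · 7.1/√50 = 2.34

CI: (68.4 - 2.34, 68.4 + 2.34) = (66.06, 70.74)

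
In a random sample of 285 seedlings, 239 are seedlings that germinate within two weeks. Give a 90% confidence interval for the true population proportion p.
(0.803, 0.874)

Proportion CI:
p̂ = 239/285 = 0.83860
SE = √(p̂(1-p̂)/n) = √(0.83860 · 0.16140 / 285) = 0.02179

z* = 1.645
Margin = z* · SE = 1.645 · 0.02179 = 0.0358

CI: 0.83860 ± 0.0358 = (0.803, 0.874)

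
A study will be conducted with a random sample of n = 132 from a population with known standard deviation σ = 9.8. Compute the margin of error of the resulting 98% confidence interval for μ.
Margin of error = 1.98

Margin of error = z* · σ/√n
= 2.326 · 9.8/√132
= 2.326 · 9.8/11.4891
= 1.98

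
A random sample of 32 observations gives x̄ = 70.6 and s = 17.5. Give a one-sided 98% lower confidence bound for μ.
μ ≥ 63.97

Lower bound (one-sided):
t* = 2.144 (one-sided for 98%)
Lower bound = x̄ - t* · s/√n = 70.6 - 2.144 · 17.5/√32 = 63.97

We are 98% confident that μ ≥ 63.97.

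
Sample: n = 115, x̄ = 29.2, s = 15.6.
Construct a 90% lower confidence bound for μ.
μ ≥ 27.32

Lower bound (one-sided):
t* = 1.289 (one-sided for 90%)
Lower bound = x̄ - t* · s/√n = 29.2 - 1.289 · 15.6/√115 = 27.32

We are 90% confident that μ ≥ 27.32.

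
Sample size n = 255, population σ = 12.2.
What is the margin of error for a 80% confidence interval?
Margin of error = 0.98

Margin of error = z* · σ/√n
= 1.282 · 12.2/√255
= 1.282 · 12.2/15.9687
= 0.98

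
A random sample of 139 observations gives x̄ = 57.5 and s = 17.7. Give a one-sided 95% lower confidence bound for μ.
μ ≥ 55.01

Lower bound (one-sided):
t* = 1.656 (one-sided for 95%)
Lower bound = x̄ - t* · s/√n = 57.5 - 1.656 · 17.7/√139 = 55.01

We are 95% confident that μ ≥ 55.01.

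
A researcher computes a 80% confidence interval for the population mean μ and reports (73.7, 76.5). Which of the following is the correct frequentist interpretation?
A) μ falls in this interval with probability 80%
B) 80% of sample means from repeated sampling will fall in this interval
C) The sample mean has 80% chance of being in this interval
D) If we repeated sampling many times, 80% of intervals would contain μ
D

A) Wrong — μ is fixed; the randomness lives in the interval, not in μ.
B) Wrong — coverage applies to intervals containing μ, not to future x̄ values.
C) Wrong — x̄ is observed and sits in the interval by construction.
D) Correct — this is the frequentist long-run coverage interpretation.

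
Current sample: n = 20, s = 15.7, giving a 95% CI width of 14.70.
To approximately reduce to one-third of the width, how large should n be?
n ≈ 180

CI width ∝ 1/√n
To reduce width by factor 3, need √n to grow by 3 → need 3² = 9 times as many samples.

Current: n = 20, width = 14.70
New: n = 180, width ≈ 4.62

Width reduced by factor of 14.70/4.62 = 3.18.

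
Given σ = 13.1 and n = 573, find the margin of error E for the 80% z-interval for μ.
Margin of error = 0.70

Margin of error = z* · σ/√n
= 1.282 · 13.1/√573
= 1.282 · 13.1/23.9374
= 0.70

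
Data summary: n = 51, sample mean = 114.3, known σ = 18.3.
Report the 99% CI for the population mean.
(107.70, 120.90)

z-interval (σ known):
z* = 2.576 for 99% confidence

Margin of error = z* · σ/√n = 2.576 · 18.3/√51 = 6.60

CI: (114.3 - 6.60, 114.3 + 6.60) = (107.70, 120.90)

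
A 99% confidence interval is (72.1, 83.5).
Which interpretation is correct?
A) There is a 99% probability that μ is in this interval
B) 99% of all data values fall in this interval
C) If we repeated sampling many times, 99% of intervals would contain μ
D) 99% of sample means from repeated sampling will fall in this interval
C

A) Wrong — μ is fixed; the randomness lives in the interval, not in μ.
B) Wrong — a CI is about the parameter μ, not individual data values.
C) Correct — this is the frequentist long-run coverage interpretation.
D) Wrong — coverage applies to intervals containing μ, not to future x̄ values.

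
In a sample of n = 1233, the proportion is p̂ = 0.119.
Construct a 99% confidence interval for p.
(0.095, 0.143)

Proportion CI:
SE = √(p̂(1-p̂)/n) = √(0.119 · 0.881 / 1233) = 0.00922

z* = 2.576
Margin = z* · SE = 2.576 · 0.00922 = 0.0238

CI: 0.119 ± 0.0238 = (0.095, 0.143)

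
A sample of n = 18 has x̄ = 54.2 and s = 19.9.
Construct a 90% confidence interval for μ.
(46.04, 62.36)

t-interval (σ unknown):
df = n - 1 = 17
t* = 1.740 for 90% confidence

Margin of error = t* · s/√n = 1.740 · 19.9/√18 = 8.16

CI: (46.04, 62.36)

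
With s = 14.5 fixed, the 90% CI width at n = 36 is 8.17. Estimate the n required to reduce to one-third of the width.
n ≈ 324

CI width ∝ 1/√n
To reduce width by factor 3, need √n to grow by 3 → need 3² = 9 times as many samples.

Current: n = 36, width = 8.17
New: n = 324, width ≈ 2.66

Width reduced by factor of 8.17/2.66 = 3.07.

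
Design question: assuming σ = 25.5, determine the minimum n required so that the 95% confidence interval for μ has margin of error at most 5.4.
n ≥ 86

For margin E ≤ 5.4:
n ≥ (z* · σ / E)²
n ≥ (1.960 · 25.5 / 5.4)²
n ≥ 85.67

Minimum n = 86 (rounding up)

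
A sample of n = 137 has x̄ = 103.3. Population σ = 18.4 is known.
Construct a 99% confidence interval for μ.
(99.25, 107.35)

z-interval (σ known):
z* = 2.576 for 99% confidence

Margin of error = z* · σ/√n = 2.576 · 18.4/√137 = 4.05

CI: (103.3 - 4.05, 103.3 + 4.05) = (99.25, 107.35)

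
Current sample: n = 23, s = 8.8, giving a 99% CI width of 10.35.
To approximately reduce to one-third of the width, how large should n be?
n ≈ 207

CI width ∝ 1/√n
To reduce width by factor 3, need √n to grow by 3 → need 3² = 9 times as many samples.

Current: n = 23, width = 10.35
New: n = 207, width ≈ 3.18

Width reduced by factor of 10.35/3.18 = 3.25.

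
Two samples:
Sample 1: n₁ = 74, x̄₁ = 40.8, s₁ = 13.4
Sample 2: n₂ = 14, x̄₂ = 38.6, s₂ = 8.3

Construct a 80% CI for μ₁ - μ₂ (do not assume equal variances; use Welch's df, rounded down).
(-1.36, 5.76)

Difference: x̄₁ - x̄₂ = 2.20
SE = √(s₁²/n₁ + s₂²/n₂) = √(13.4²/74 + 8.3²/14) = 2.7106
df = 27.78 → 27 (Welch–Satterthwaite, rounded down)
t* = 1.314

CI: 2.20 ± 1.314 · 2.7106 = 2.20 ± 3.56 = (-1.36, 5.76)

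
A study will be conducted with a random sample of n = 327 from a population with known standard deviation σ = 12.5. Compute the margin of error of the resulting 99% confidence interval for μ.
Margin of error = 1.78

Margin of error = z* · σ/√n
= 2.576 · 12.5/√327
= 2.576 · 12.5/18.0831
= 1.78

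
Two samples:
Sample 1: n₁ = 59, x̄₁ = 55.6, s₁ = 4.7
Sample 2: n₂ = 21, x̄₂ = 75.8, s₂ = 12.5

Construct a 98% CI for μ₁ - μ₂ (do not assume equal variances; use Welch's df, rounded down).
(-27.21, -13.19)

Difference: x̄₁ - x̄₂ = -20.20
SE = √(s₁²/n₁ + s₂²/n₂) = √(4.7²/59 + 12.5²/21) = 2.7955
df = 22.04 → 22 (Welch–Satterthwaite, rounded down)
t* = 2.508

CI: -20.20 ± 2.508 · 2.7955 = -20.20 ± 7.01 = (-27.21, -13.19)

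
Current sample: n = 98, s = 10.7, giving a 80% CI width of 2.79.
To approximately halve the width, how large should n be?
n ≈ 392

CI width ∝ 1/√n
To reduce width by factor 2, need √n to grow by 2 → need 2² = 4 times as many samples.

Current: n = 98, width = 2.79
New: n = 392, width ≈ 1.39

Width reduced by factor of 2.79/1.39 = 2.01.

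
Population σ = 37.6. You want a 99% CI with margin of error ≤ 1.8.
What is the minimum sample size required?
n ≥ 2896

For margin E ≤ 1.8:
n ≥ (z* · σ / E)²
n ≥ (2.576 · 37.6 / 1.8)²
n ≥ 2895.49

Minimum n = 2896 (rounding up)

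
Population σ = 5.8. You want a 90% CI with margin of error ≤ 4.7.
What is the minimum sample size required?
n ≥ 5

For margin E ≤ 4.7:
n ≥ (z* · σ / E)²
n ≥ (1.645 · 5.8 / 4.7)²
n ≥ 4.12

Minimum n = 5 (rounding up)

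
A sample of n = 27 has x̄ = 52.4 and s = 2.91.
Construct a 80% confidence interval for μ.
(51.66, 53.14)

t-interval (σ unknown):
df = n - 1 = 26
t* = 1.315 for 80% confidence

Margin of error = t* · s/√n = 1.315 · 2.91/√27 = 0.74

CI: (51.66, 53.14)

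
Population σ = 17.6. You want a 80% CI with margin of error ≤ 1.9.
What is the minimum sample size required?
n ≥ 142

For margin E ≤ 1.9:
n ≥ (z* · σ / E)²
n ≥ (1.282 · 17.6 / 1.9)²
n ≥ 141.02

Minimum n = 142 (rounding up)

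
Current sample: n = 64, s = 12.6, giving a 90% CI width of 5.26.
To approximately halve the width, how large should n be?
n ≈ 256

CI width ∝ 1/√n
To reduce width by factor 2, need √n to grow by 2 → need 2² = 4 times as many samples.

Current: n = 64, width = 5.26
New: n = 256, width ≈ 2.60

Width reduced by factor of 5.26/2.60 = 2.02.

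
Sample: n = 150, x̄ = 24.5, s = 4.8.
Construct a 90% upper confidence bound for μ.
μ ≤ 25.00

Upper bound (one-sided):
t* = 1.287 (one-sided for 90%)
Upper bound = x̄ + t* · s/√n = 24.5 + 1.287 · 4.8/√150 = 25.00

We are 90% confident that μ ≤ 25.00.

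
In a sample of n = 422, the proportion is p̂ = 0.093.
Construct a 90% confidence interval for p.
(0.070, 0.116)

Proportion CI:
SE = √(p̂(1-p̂)/n) = √(0.093 · 0.907 / 422) = 0.01414

z* = 1.645
Margin = z* · SE = 1.645 · 0.01414 = 0.0233

CI: 0.093 ± 0.0233 = (0.070, 0.116)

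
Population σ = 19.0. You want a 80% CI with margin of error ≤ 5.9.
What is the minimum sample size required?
n ≥ 18

For margin E ≤ 5.9:
n ≥ (z* · σ / E)²
n ≥ (1.282 · 19.0 / 5.9)²
n ≥ 17.04

Minimum n = 18 (rounding up)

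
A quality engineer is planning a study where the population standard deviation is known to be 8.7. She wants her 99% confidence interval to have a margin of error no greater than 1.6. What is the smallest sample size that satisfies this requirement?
n ≥ 197

For margin E ≤ 1.6:
n ≥ (z* · σ / E)²
n ≥ (2.576 · 8.7 / 1.6)²
n ≥ 196.20

Minimum n = 197 (rounding up)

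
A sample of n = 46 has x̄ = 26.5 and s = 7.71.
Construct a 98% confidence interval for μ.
(23.76, 29.24)

t-interval (σ unknown):
df = n - 1 = 45
t* = 2.412 for 98% confidence

Margin of error = t* · s/√n = 2.412 · 7.71/√46 = 2.74

CI: (23.76, 29.24)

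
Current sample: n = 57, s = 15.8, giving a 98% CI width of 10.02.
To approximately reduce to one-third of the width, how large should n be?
n ≈ 513

CI width ∝ 1/√n
To reduce width by factor 3, need √n to grow by 3 → need 3² = 9 times as many samples.

Current: n = 57, width = 10.02
New: n = 513, width ≈ 3.26

Width reduced by factor of 10.02/3.26 = 3.07.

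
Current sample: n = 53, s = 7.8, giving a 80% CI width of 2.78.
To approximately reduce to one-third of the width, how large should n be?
n ≈ 477

CI width ∝ 1/√n
To reduce width by factor 3, need √n to grow by 3 → need 3² = 9 times as many samples.

Current: n = 53, width = 2.78
New: n = 477, width ≈ 0.92

Width reduced by factor of 2.78/0.92 = 3.02.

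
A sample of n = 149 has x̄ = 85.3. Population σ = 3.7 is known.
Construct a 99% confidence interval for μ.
(84.52, 86.08)

z-interval (σ known):
z* = 2.576 for 99% confidence

Margin of error = z* · σ/√n = 2.576 · 3.7/√149 = 0.78

CI: (85.3 - 0.78, 85.3 + 0.78) = (84.52, 86.08)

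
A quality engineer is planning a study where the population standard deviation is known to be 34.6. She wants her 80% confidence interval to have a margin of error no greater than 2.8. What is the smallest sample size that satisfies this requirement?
n ≥ 251

For margin E ≤ 2.8:
n ≥ (z* · σ / E)²
n ≥ (1.282 · 34.6 / 2.8)²
n ≥ 250.96

Minimum n = 251 (rounding up)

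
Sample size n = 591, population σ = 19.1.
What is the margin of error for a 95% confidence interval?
Margin of error = 1.54

Margin of error = z* · σ/√n
= 1.960 · 19.1/√591
= 1.960 · 19.1/24.3105
= 1.54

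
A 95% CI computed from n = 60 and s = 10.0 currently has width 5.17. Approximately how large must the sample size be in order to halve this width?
n ≈ 240

CI width ∝ 1/√n
To reduce width by factor 2, need √n to grow by 2 → need 2² = 4 times as many samples.

Current: n = 60, width = 5.17
New: n = 240, width ≈ 2.54

Width reduced by factor of 5.17/2.54 = 2.04.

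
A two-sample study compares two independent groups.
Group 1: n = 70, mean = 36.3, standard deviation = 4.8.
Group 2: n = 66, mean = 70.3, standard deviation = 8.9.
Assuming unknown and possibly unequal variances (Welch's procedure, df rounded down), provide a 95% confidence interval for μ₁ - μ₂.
(-36.45, -31.55)

Difference: x̄₁ - x̄₂ = -34.00
SE = √(s₁²/n₁ + s₂²/n₂) = √(4.8²/70 + 8.9²/66) = 1.2366
df = 98.56 → 98 (Welch–Satterthwaite, rounded down)
t* = 1.984

CI: -34.00 ± 1.984 · 1.2366 = -34.00 ± 2.45 = (-36.45, -31.55)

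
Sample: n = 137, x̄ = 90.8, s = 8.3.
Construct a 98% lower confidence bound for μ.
μ ≥ 89.33

Lower bound (one-sided):
t* = 2.074 (one-sided for 98%)
Lower bound = x̄ - t* · s/√n = 90.8 - 2.074 · 8.3/√137 = 89.33

We are 98% confident that μ ≥ 89.33.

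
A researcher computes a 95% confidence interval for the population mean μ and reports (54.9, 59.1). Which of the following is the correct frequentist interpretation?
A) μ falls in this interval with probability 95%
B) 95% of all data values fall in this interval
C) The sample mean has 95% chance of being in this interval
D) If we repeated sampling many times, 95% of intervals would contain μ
D

A) Wrong — μ is fixed; the randomness lives in the interval, not in μ.
B) Wrong — a CI is about the parameter μ, not individual data values.
C) Wrong — x̄ is observed and sits in the interval by construction.
D) Correct — this is the frequentist long-run coverage interpretation.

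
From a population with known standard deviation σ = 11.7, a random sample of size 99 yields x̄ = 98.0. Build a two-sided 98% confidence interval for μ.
(95.26, 100.74)

z-interval (σ known):
z* = 2.326 for 98% confidence

Margin of error = z* · σ/√n = 2.326 · 11.7/√99 = 2.74

CI: (98.0 - 2.74, 98.0 + 2.74) = (95.26, 100.74)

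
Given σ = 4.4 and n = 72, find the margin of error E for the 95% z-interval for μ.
Margin of error = 1.02

Margin of error = z* · σ/√n
= 1.960 · 4.4/√72
= 1.960 · 4.4/8.4853
= 1.02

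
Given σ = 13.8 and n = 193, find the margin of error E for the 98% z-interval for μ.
Margin of error = 2.31

Margin of error = z* · σ/√n
= 2.326 · 13.8/√193
= 2.326 · 13.8/13.8924
= 2.31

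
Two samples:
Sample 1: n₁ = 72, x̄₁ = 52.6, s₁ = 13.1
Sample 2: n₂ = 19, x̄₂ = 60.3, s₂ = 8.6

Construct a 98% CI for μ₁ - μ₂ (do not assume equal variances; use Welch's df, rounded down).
(-13.76, -1.64)

Difference: x̄₁ - x̄₂ = -7.70
SE = √(s₁²/n₁ + s₂²/n₂) = √(13.1²/72 + 8.6²/19) = 2.5052
df = 42.73 → 42 (Welch–Satterthwaite, rounded down)
t* = 2.418

CI: -7.70 ± 2.418 · 2.5052 = -7.70 ± 6.06 = (-13.76, -1.64)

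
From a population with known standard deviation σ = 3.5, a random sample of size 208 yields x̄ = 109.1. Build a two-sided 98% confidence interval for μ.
(108.54, 109.66)

z-interval (σ known):
z* = 2.326 for 98% confidence

Margin of error = z* · σ/√n = 2.326 · 3.5/√208 = 0.56

CI: (109.1 - 0.56, 109.1 + 0.56) = (108.54, 109.66)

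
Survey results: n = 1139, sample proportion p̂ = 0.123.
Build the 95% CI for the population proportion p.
(0.104, 0.142)

Proportion CI:
SE = √(p̂(1-p̂)/n) = √(0.123 · 0.877 / 1139) = 0.00973

z* = 1.960
Margin = z* · SE = 1.960 · 0.00973 = 0.0191

CI: 0.123 ± 0.0191 = (0.104, 0.142)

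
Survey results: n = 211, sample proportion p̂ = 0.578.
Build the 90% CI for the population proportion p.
(0.522, 0.634)

Proportion CI:
SE = √(p̂(1-p̂)/n) = √(0.578 · 0.422 / 211) = 0.03400

z* = 1.645
Margin = z* · SE = 1.645 · 0.03400 = 0.0559

CI: 0.578 ± 0.0559 = (0.522, 0.634)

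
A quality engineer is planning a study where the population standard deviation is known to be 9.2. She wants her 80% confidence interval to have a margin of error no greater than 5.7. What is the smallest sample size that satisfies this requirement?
n ≥ 5

For margin E ≤ 5.7:
n ≥ (z* · σ / E)²
n ≥ (1.282 · 9.2 / 5.7)²
n ≥ 4.28

Minimum n = 5 (rounding up)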